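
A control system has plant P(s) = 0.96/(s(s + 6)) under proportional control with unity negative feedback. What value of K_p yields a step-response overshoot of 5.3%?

From %OS = 100·exp(−πζ/√(1−ζ²)) = 5.3%, ζ = −ln(0.053)/√(π²+ln²(0.053)) = 0.683.
Characteristic equation s² + 6s + 0.96K_p = 0 gives ζ = 6/(2√(0.96K_p)).
Setting ζ = 0.683: √(0.96K_p) = 6/(2·0.683) = 4.393, so K_p = 19.29/0.96 = 20.1.

K_p = 20.1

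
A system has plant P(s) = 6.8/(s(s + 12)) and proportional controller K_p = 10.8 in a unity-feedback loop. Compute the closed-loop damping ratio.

ζ = 0.7

With unity feedback the closed-loop characteristic equation is s² + 12s + 10.8·6.8 = s² + 12s + 73.44 = 0.
So ω_n² = 73.44 ⇒ ω_n = 8.57 rad/s, and ζ = 12/(2ω_n) = 0.7.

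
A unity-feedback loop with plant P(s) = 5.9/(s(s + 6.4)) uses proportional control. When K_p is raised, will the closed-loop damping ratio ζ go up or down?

decrease

ζ = 6.4/(2√(5.9K_p)); increasing K_p raises the denominator, so ζ falls.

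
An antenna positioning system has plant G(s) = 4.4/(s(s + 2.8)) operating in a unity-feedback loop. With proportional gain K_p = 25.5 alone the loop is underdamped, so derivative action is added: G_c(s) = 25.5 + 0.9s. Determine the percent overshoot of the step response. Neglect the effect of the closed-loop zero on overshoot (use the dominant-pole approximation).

Forward path: (25.5 + 0.9s)·4.4/(s(s+2.8)). The closed-loop characteristic equation is s² + (2.8 + 4.4·0.9)s + 4.4·25.5 = 0.
That is s² + 6.76s + 112.2 = 0, so ω_n = 10.59 rad/s and ζ = 6.76/(2·10.59) = 0.3191.
%OS = 100·exp(−πζ/√(1−ζ²)) = 34.7%.

34.7%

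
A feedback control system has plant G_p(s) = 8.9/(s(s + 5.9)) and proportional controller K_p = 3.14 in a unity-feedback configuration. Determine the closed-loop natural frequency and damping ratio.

ω_n = 5.29 rad/s, ζ = 0.558

With unity feedback the closed-loop characteristic equation is s² + 5.9s + 3.14·8.9 = s² + 5.9s + 27.95 = 0.
Matching s² + 2ζω_n s + ω_n²: ω_n = √27.95 = 5.286 rad/s and 2ζω_n = 5.9, so ζ = 5.9/(2·5.286) = 0.558.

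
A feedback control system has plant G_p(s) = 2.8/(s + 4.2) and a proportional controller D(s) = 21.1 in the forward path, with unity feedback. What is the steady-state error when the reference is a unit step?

0.0664

The loop is type 0. Static position error constant K_pos = D(0)·G_p(0) = 21.1·0.6667 = 14.07.
Steady-state error to a unit step: e_ss = 1/(1+K_pos) = 1/15.07 = 0.0664.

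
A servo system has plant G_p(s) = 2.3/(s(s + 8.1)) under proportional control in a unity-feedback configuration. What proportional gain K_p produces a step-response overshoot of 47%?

From %OS = 100·exp(−πζ/√(1−ζ²)) = 47%, ζ = −ln(0.47)/√(π²+ln²(0.47)) = 0.2337.
Characteristic equation s² + 8.1s + 2.3K_p = 0 gives ζ = 8.1/(2√(2.3K_p)).
Setting ζ = 0.2337: √(2.3K_p) = 8.1/(2·0.2337) = 17.33, so K_p = 300.4/2.3 = 131.

K_p = 131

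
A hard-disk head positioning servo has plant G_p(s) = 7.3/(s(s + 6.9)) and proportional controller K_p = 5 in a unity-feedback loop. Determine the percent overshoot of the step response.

11.2%

Closed-loop characteristic equation: s² + 6.9s + 36.5 = 0, so ω_n = 6.042 rad/s and ζ = 6.9/(2·6.042) = 0.571.
%OS = 100·exp(−πζ/√(1−ζ²)) = 100·exp(−π·0.571/√0.6739) = 11.2%.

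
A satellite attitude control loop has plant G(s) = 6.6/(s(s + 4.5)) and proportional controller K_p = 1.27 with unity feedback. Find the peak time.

The closed-loop denominator s² + 4.5s + 8.382 gives ω_n = √8.382 = 2.895 and ζ = 4.5/(2ω_n) = 0.7772.
Damped frequency ω_d = ω_n√(1−ζ²) = 1.822 rad/s, so peak time T_p = π/ω_d = 1.72 s.

T_p = 1.72 s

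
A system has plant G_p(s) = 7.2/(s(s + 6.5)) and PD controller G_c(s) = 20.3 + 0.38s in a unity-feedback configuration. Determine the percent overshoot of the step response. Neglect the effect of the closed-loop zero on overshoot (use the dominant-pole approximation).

Forward path: (20.3 + 0.38s)·7.2/(s(s+6.5)). The closed-loop characteristic equation is s² + (6.5 + 7.2·0.38)s + 7.2·20.3 = 0.
That is s² + 9.236s + 146.2 = 0, so ω_n = 12.09 rad/s and ζ = 9.236/(2·12.09) = 0.382.
%OS = 100·exp(−πζ/√(1−ζ²)) = 27.3%.

27.3%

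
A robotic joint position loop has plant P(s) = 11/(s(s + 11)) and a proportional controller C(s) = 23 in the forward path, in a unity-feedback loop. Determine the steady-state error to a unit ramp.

The loop has one pole at the origin (type 1). Velocity error constant K_v = lim_{s→0} s·C(s)P(s) = 23·11/11 = 23.
Steady-state error to a unit ramp: e_ss = 1/K_v = 0.0435.

0.0435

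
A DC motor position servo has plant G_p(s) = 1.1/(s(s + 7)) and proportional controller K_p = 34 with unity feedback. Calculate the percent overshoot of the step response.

Closed-loop characteristic equation: s² + 7s + 37.4 = 0, so ω_n = 6.116 rad/s and ζ = 7/(2·6.116) = 0.5723.
%OS = 100·exp(−πζ/√(1−ζ²)) = 100·exp(−π·0.5723/√0.6725) = 11.2%.

11.2%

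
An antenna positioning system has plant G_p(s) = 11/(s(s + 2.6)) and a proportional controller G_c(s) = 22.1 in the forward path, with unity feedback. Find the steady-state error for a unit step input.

The open loop G_c(s)G_p(s) has a pole at the origin (type 1), so the static position error constant is infinite and e_ss = 1/(1+∞) = 0.

0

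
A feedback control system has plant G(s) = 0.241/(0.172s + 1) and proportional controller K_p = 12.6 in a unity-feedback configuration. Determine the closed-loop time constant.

τ = 0.0426 s

Closed loop: T(s) = K_p·G/(1+K_p·G) = 3.037/(0.172s + 1 + 3.037), with pole at s = −(1 + 3.037)/0.172 = −23.47.
Closed-loop time constant τ = 1/23.47 = 0.0426 s.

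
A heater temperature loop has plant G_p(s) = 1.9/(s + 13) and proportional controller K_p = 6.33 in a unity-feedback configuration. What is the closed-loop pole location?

Closed-loop transfer function: T(s) = K_p·G_p(s)/(1 + K_p·G_p(s)) = 12.03/(s + 13 + 12.03) = 12.03/(s + 25.03).
The closed-loop pole is at s = −25.03.

s = -25.03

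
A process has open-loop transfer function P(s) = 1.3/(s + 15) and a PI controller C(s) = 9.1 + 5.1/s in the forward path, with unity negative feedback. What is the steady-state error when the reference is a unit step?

The open loop C(s)P(s) has a pole at the origin (type 1), so the static position error constant is infinite and e_ss = 1/(1+∞) = 0.

0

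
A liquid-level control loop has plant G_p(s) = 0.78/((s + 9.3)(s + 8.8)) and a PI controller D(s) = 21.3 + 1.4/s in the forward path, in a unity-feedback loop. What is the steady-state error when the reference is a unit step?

0

The open loop D(s)G_p(s) has a pole at the origin (type 1), so the static position error constant is infinite and e_ss = 1/(1+∞) = 0.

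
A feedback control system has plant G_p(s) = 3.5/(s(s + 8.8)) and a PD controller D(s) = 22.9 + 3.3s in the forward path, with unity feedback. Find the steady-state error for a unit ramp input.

The loop has one pole at the origin (type 1). Velocity error constant K_v = lim_{s→0} s·D(s)G_p(s) = 22.9·3.5/8.8 = 9.108.
Steady-state error to a unit ramp: e_ss = 1/K_v = 0.11.

0.11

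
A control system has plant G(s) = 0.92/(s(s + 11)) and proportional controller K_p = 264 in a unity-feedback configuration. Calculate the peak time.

T_p = 0.215 s

The closed-loop denominator s² + 11s + 242.9 gives ω_n = √242.9 = 15.58 and ζ = 11/(2ω_n) = 0.3529.
Damped frequency ω_d = ω_n√(1−ζ²) = 14.58 rad/s, so peak time T_p = π/ω_d = 0.215 s.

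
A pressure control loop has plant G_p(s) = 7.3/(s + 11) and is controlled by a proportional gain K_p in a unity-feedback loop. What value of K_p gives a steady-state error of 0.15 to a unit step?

K_p = 8.54

For a type-0 loop with proportional control, e_ss = 1/(1 + K_p·G_p(0)).
G_p(0) = 0.6636. Require 1/(1 + K_p·0.6636) = 0.15, so 1 + 0.6636·K_p = 6.667.
K_p = (6.667 − 1)/0.6636 = 8.54.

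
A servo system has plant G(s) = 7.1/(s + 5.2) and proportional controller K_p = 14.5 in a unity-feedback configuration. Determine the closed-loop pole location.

s = -108.1

Closed-loop transfer function: T(s) = K_p·G(s)/(1 + K_p·G(s)) = 102.9/(s + 5.2 + 102.9) = 102.9/(s + 108.1).
The closed-loop pole is at s = −108.1.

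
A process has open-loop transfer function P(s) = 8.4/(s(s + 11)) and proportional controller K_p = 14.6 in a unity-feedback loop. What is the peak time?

T_p = 0.327 s

From 1 + K_pP(s) = 0: s² + 11s + 122.6 = 0 ⇒ ω_n = 11.07, ζ = 0.4966.
Damped frequency ω_d = ω_n√(1−ζ²) = 9.612 rad/s, so peak time T_p = π/ω_d = 0.327 s.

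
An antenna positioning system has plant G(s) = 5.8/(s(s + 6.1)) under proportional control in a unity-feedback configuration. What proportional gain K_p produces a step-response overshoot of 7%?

K_p = 3.84

From %OS = 100·exp(−πζ/√(1−ζ²)) = 7%, ζ = −ln(0.07)/√(π²+ln²(0.07)) = 0.6461.
Characteristic equation s² + 6.1s + 5.8K_p = 0 gives ζ = 6.1/(2√(5.8K_p)).
Setting ζ = 0.6461: √(5.8K_p) = 6.1/(2·0.6461) = 4.721, so K_p = 22.29/5.8 = 3.84.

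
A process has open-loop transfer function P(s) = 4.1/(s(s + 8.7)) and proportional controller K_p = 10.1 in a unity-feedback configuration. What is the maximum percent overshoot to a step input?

5.6%

The closed-loop denominator s² + 8.7s + 41.41 gives ω_n = √41.41 = 6.435 and ζ = 8.7/(2ω_n) = 0.676.
%OS = 100·exp(−πζ/√(1−ζ²)) = 100·exp(−π·0.676/√0.543) = 5.6%.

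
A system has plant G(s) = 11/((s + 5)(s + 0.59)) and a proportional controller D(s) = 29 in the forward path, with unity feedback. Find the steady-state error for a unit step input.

0.00916

The loop is type 0. Static position error constant K_pos = D(0)·G(0) = 29·3.729 = 108.1.
Steady-state error to a unit step: e_ss = 1/(1+K_pos) = 1/109.1 = 0.00916.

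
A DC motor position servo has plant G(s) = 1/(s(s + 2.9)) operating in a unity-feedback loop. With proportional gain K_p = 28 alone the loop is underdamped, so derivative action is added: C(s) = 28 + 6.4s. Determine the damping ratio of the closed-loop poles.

ζ = 0.879

Forward path: (28 + 6.4s)·1/(s(s+2.9)). The closed-loop characteristic equation is s² + (2.9 + 1·6.4)s + 1·28 = 0.
That is s² + 9.3s + 28 = 0, so ω_n = 5.292 rad/s and ζ = 9.3/(2·5.292) = 0.8788.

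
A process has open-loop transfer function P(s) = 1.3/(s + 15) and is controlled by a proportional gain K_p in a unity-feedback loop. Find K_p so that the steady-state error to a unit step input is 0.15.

Steady-state error for a unit step on this type-0 loop is 1/(1 + K_p·P(0)).
P(0) = 0.08667. Require 1/(1 + K_p·0.08667) = 0.15, so 1 + 0.08667·K_p = 6.667.
K_p = (6.667 − 1)/0.08667 = 65.4.

K_p = 65.4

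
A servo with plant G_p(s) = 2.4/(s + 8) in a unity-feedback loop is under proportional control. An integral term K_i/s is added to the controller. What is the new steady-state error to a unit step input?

Adding integral action puts a pole at s = 0 in the forward path, raising the system type to 1; a type-1 loop has zero steady-state error to a step.

0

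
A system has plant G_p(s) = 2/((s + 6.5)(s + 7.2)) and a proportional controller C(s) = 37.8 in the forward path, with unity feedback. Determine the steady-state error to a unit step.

The loop is type 0. Static position error constant K_pos = C(0)·G_p(0) = 37.8·0.04274 = 1.615.
Steady-state error to a unit step: e_ss = 1/(1+K_pos) = 1/2.615 = 0.382.

0.382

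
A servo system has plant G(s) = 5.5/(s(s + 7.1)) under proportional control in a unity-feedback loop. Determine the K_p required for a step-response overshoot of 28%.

K_p = 16.2

From %OS = 100·exp(−πζ/√(1−ζ²)) = 28%, ζ = −ln(0.28)/√(π²+ln²(0.28)) = 0.3755.
Characteristic equation s² + 7.1s + 5.5K_p = 0 gives ζ = 7.1/(2√(5.5K_p)).
Setting ζ = 0.3755: √(5.5K_p) = 7.1/(2·0.3755) = 9.453, so K_p = 89.36/5.5 = 16.2.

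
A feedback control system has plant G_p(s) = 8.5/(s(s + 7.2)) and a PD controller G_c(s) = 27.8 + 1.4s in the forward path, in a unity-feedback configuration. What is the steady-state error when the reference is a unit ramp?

The loop has one pole at the origin (type 1). Velocity error constant K_v = lim_{s→0} s·G_c(s)G_p(s) = 27.8·8.5/7.2 = 32.82.
Steady-state error to a unit ramp: e_ss = 1/K_v = 0.0305.

0.0305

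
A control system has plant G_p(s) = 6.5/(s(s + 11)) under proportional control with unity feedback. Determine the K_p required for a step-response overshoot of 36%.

K_p = 48.7

From %OS = 100·exp(−πζ/√(1−ζ²)) = 36%, ζ = −ln(0.36)/√(π²+ln²(0.36)) = 0.3093.
Characteristic equation s² + 11s + 6.5K_p = 0 gives ζ = 11/(2√(6.5K_p)).
Setting ζ = 0.3093: √(6.5K_p) = 11/(2·0.3093) = 17.78, so K_p = 316.3/6.5 = 48.7.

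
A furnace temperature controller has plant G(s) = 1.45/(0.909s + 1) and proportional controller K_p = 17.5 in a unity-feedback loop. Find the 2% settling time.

Closed loop: T(s) = K_p·G/(1+K_p·G) = 25.38/(0.909s + 1 + 25.38), with pole at s = −(1 + 25.38)/0.909 = −29.02.
τ = 1/29.02 = 0.03446 s, so 2% settling time ≈ 4τ = 0.138 s.

T_s ≈ 0.138 s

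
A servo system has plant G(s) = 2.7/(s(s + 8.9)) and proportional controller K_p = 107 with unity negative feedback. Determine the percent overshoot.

42.6%

Closed-loop characteristic equation: s² + 8.9s + 288.9 = 0, so ω_n = 17 rad/s and ζ = 8.9/(2·17) = 0.2618.
%OS = 100·exp(−πζ/√(1−ζ²)) = 100·exp(−π·0.2618/√0.9315) = 42.6%.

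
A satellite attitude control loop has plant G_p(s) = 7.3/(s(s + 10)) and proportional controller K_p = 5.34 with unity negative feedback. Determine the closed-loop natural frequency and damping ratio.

With unity feedback the closed-loop characteristic equation is s² + 10s + 5.34·7.3 = s² + 10s + 38.98 = 0.
Matching s² + 2ζω_n s + ω_n²: ω_n = √38.98 = 6.244 rad/s and 2ζω_n = 10, so ζ = 10/(2·6.244) = 0.801.

ω_n = 6.24 rad/s, ζ = 0.801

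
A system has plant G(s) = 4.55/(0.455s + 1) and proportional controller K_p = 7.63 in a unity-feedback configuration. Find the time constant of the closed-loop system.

Closed loop: T(s) = K_p·G/(1+K_p·G) = 34.72/(0.455s + 1 + 34.72), with pole at s = −(1 + 34.72)/0.455 = −78.5.
Closed-loop time constant τ = 1/78.5 = 0.0127 s.

τ = 0.0127 s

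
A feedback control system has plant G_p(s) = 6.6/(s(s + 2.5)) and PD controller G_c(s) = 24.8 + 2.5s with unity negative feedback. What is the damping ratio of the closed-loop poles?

ζ = 0.743

Forward path: (24.8 + 2.5s)·6.6/(s(s+2.5)). The closed-loop characteristic equation is s² + (2.5 + 6.6·2.5)s + 6.6·24.8 = 0.
That is s² + 19s + 163.7 = 0, so ω_n = 12.79 rad/s and ζ = 19/(2·12.79) = 0.7426.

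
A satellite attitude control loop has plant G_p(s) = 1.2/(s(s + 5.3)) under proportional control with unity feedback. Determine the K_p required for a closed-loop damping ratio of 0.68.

Closed-loop characteristic equation: s² + 5.3s + K_p·1.2 = 0.
So ω_n = √(1.2K_p) and 2ζω_n = 5.3, giving ζ = 5.3/(2√(1.2K_p)).
Setting ζ = 0.68: √(1.2K_p) = 5.3/(2·0.68) = 3.897, so K_p = 15.19/1.2 = 12.7.

K_p = 12.7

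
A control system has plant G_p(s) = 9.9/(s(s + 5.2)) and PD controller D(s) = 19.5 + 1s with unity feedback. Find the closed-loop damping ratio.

ζ = 0.543

Forward path: (19.5 + 1s)·9.9/(s(s+5.2)). The closed-loop characteristic equation is s² + (5.2 + 9.9·1)s + 9.9·19.5 = 0.
That is s² + 15.1s + 193.1 = 0, so ω_n = 13.89 rad/s and ζ = 15.1/(2·13.89) = 0.5434.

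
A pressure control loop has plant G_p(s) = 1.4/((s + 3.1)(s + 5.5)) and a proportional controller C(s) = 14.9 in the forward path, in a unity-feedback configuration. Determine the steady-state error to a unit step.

0.45

The loop is type 0. Static position error constant K_pos = C(0)·G_p(0) = 14.9·0.08211 = 1.223.
Steady-state error to a unit step: e_ss = 1/(1+K_pos) = 1/2.223 = 0.45.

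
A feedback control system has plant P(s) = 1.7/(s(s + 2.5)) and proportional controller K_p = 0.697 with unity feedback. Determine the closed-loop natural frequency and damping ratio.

ω_n = 1.09 rad/s, ζ = 1.15

The closed-loop denominator is s(s+2.5) + 0.697·1.7 = s² + 2.5s + 1.185.
Matching s² + 2ζω_n s + ω_n²: ω_n = √1.185 = 1.089 rad/s and 2ζω_n = 2.5, so ζ = 2.5/(2·1.089) = 1.15.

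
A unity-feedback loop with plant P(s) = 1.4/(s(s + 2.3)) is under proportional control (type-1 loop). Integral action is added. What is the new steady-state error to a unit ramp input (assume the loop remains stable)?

0

The integrator raises the loop to type 2, so K_v → ∞ and e_ss to a ramp is zero.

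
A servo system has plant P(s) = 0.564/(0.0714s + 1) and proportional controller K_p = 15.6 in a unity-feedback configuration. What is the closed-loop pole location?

s = -137.2

Closed loop: T(s) = K_p·P/(1+K_p·P) = 8.798/(0.0714s + 1 + 8.798), with pole at s = −(1 + 8.798)/0.0714 = −137.2.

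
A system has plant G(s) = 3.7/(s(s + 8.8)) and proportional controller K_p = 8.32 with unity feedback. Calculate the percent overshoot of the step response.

1.67%

From 1 + K_pG(s) = 0: s² + 8.8s + 30.78 = 0 ⇒ ω_n = 5.548, ζ = 0.793.
%OS = 100·exp(−πζ/√(1−ζ²)) = 100·exp(−π·0.793/√0.3711) = 1.67%.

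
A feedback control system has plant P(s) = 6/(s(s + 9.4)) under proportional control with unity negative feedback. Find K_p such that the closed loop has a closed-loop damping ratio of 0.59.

K_p = 10.6

Closed-loop characteristic equation: s² + 9.4s + K_p·6 = 0.
So ω_n = √(6K_p) and 2ζω_n = 9.4, giving ζ = 9.4/(2√(6K_p)).
Setting ζ = 0.59: √(6K_p) = 9.4/(2·0.59) = 7.966, so K_p = 63.46/6 = 10.6.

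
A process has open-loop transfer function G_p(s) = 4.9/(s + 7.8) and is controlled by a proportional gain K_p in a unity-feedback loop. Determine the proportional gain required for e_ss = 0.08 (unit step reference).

Steady-state error for a unit step on this type-0 loop is 1/(1 + K_p·G_p(0)).
G_p(0) = 0.6282. Require 1/(1 + K_p·0.6282) = 0.08, so 1 + 0.6282·K_p = 12.5.
K_p = (12.5 − 1)/0.6282 = 18.3.

K_p = 18.3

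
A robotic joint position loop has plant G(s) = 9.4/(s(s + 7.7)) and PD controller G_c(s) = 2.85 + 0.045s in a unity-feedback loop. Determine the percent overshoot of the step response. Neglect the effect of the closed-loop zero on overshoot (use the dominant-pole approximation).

Forward path: (2.85 + 0.045s)·9.4/(s(s+7.7)). The closed-loop characteristic equation is s² + (7.7 + 9.4·0.045)s + 9.4·2.85 = 0.
That is s² + 8.123s + 26.79 = 0, so ω_n = 5.176 rad/s and ζ = 8.123/(2·5.176) = 0.7847.
%OS = 100·exp(−πζ/√(1−ζ²)) = 1.87%.

1.87%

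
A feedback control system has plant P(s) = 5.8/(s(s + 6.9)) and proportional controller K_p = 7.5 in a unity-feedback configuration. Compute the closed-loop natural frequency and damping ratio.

ω_n = 6.6 rad/s, ζ = 0.523

1 + K_p·P(s) = 0 gives s² + 6.9s + 43.5 = 0.
Matching s² + 2ζω_n s + ω_n²: ω_n = √43.5 = 6.595 rad/s and 2ζω_n = 6.9, so ζ = 6.9/(2·6.595) = 0.523.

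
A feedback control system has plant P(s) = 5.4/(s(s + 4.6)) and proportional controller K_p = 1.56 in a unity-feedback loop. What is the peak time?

T_p = 1.77 s

From 1 + K_pP(s) = 0: s² + 4.6s + 8.424 = 0 ⇒ ω_n = 2.902, ζ = 0.7924.
Damped frequency ω_d = ω_n√(1−ζ²) = 1.77 rad/s, so peak time T_p = π/ω_d = 1.77 s.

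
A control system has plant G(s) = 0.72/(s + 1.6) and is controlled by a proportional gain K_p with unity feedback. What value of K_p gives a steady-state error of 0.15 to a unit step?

K_p = 12.6

For a type-0 loop with proportional control, e_ss = 1/(1 + K_p·G(0)).
G(0) = 0.45. Require 1/(1 + K_p·0.45) = 0.15, so 1 + 0.45·K_p = 6.667.
K_p = (6.667 − 1)/0.45 = 12.6.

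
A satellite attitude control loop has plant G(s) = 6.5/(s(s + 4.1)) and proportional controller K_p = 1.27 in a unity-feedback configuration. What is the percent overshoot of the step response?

The closed-loop denominator s² + 4.1s + 8.255 gives ω_n = √8.255 = 2.873 and ζ = 4.1/(2ω_n) = 0.7135.
%OS = 100·exp(−πζ/√(1−ζ²)) = 100·exp(−π·0.7135/√0.4909) = 4.08%.

4.08%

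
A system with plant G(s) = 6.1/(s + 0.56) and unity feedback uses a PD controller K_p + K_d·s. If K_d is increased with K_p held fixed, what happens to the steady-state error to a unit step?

unchanged

At s = 0 the derivative term contributes nothing: C(0) = K_p regardless of K_d, so K_pos = K_p·G(0) and e_ss are unchanged.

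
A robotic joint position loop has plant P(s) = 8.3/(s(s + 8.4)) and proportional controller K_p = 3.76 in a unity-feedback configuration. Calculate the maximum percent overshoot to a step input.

From 1 + K_pP(s) = 0: s² + 8.4s + 31.21 = 0 ⇒ ω_n = 5.586, ζ = 0.7518.
%OS = 100·exp(−πζ/√(1−ζ²)) = 100·exp(−π·0.7518/√0.4348) = 2.78%.

2.78%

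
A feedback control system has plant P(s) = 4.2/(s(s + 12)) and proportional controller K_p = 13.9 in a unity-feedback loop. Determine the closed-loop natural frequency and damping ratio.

With unity feedback the closed-loop characteristic equation is s² + 12s + 13.9·4.2 = s² + 12s + 58.38 = 0.
Matching s² + 2ζω_n s + ω_n²: ω_n = √58.38 = 7.641 rad/s and 2ζω_n = 12, so ζ = 12/(2·7.641) = 0.785.

ω_n = 7.64 rad/s, ζ = 0.785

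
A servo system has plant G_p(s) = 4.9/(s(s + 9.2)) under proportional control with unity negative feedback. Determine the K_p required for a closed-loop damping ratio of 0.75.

Closed-loop characteristic equation: s² + 9.2s + K_p·4.9 = 0.
So ω_n = √(4.9K_p) and 2ζω_n = 9.2, giving ζ = 9.2/(2√(4.9K_p)).
Setting ζ = 0.75: √(4.9K_p) = 9.2/(2·0.75) = 6.133, so K_p = 37.62/4.9 = 7.68.

K_p = 7.68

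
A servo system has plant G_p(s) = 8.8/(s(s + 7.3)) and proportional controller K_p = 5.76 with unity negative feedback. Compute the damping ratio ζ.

ζ = 0.513

1 + K_p·G_p(s) = 0 gives s² + 7.3s + 50.69 = 0.
Matching s² + 2ζω_n s + ω_n²: ω_n = √50.69 = 7.12 rad/s and 2ζω_n = 7.3, so ζ = 7.3/(2·7.12) = 0.513.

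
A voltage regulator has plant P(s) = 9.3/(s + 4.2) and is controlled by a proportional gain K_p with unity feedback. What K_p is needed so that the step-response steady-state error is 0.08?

Steady-state error for a unit step on this type-0 loop is 1/(1 + K_p·P(0)).
P(0) = 2.214. Require 1/(1 + K_p·2.214) = 0.08, so 1 + 2.214·K_p = 12.5.
K_p = (12.5 − 1)/2.214 = 5.19.

K_p = 5.19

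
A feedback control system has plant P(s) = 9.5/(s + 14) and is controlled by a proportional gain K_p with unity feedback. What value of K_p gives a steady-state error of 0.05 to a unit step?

K_p = 28

The loop is type 0, so e_ss(step) = 1/(1 + K_pos) with K_pos = K_p·P(0).
P(0) = 0.6786. Require 1/(1 + K_p·0.6786) = 0.05, so 1 + 0.6786·K_p = 20.
K_p = (20 − 1)/0.6786 = 28.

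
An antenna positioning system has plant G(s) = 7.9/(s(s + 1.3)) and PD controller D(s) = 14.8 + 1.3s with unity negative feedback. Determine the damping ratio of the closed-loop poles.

ζ = 0.535

Forward path: (14.8 + 1.3s)·7.9/(s(s+1.3)). The closed-loop characteristic equation is s² + (1.3 + 7.9·1.3)s + 7.9·14.8 = 0.
That is s² + 11.57s + 116.9 = 0, so ω_n = 10.81 rad/s and ζ = 11.57/(2·10.81) = 0.535.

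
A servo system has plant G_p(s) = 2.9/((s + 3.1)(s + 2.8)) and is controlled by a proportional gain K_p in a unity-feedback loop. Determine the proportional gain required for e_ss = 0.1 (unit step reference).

The loop is type 0, so e_ss(step) = 1/(1 + K_pos) with K_pos = K_p·G_p(0).
G_p(0) = 0.3341. Require 1/(1 + K_p·0.3341) = 0.1, so 1 + 0.3341·K_p = 10.
K_p = (10 − 1)/0.3341 = 26.9.

K_p = 26.9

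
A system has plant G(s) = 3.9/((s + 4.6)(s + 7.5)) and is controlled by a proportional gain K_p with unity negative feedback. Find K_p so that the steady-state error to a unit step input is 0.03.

K_p = 286

For a type-0 loop with proportional control, e_ss = 1/(1 + K_p·G(0)).
G(0) = 0.113. Require 1/(1 + K_p·0.113) = 0.03, so 1 + 0.113·K_p = 33.33.
K_p = (33.33 − 1)/0.113 = 286.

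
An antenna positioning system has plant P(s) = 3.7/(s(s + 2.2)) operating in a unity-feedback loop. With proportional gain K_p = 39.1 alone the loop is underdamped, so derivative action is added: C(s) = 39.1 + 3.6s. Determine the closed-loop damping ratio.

Forward path: (39.1 + 3.6s)·3.7/(s(s+2.2)). The closed-loop characteristic equation is s² + (2.2 + 3.7·3.6)s + 3.7·39.1 = 0.
That is s² + 15.52s + 144.7 = 0, so ω_n = 12.03 rad/s and ζ = 15.52/(2·12.03) = 0.6452.

ζ = 0.645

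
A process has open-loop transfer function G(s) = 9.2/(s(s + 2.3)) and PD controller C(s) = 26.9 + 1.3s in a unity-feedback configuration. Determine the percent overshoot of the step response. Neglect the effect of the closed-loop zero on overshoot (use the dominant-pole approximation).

20.2%

Forward path: (26.9 + 1.3s)·9.2/(s(s+2.3)). The closed-loop characteristic equation is s² + (2.3 + 9.2·1.3)s + 9.2·26.9 = 0.
That is s² + 14.26s + 247.5 = 0, so ω_n = 15.73 rad/s and ζ = 14.26/(2·15.73) = 0.4532.
%OS = 100·exp(−πζ/√(1−ζ²)) = 20.2%.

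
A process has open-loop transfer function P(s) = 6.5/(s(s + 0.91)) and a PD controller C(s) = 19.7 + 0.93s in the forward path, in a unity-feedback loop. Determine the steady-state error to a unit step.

0

The open loop C(s)P(s) has a pole at the origin (type 1), so the static position error constant is infinite and e_ss = 1/(1+∞) = 0.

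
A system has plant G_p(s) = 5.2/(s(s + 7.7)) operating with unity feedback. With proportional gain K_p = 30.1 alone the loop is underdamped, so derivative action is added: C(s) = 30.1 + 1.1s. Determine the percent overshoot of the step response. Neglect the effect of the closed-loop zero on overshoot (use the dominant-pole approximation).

Forward path: (30.1 + 1.1s)·5.2/(s(s+7.7)). The closed-loop characteristic equation is s² + (7.7 + 5.2·1.1)s + 5.2·30.1 = 0.
That is s² + 13.42s + 156.5 = 0, so ω_n = 12.51 rad/s and ζ = 13.42/(2·12.51) = 0.5363.
%OS = 100·exp(−πζ/√(1−ζ²)) = 13.6%.

13.6%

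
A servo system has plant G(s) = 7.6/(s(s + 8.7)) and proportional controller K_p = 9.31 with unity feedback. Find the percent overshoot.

15%

From 1 + K_pG(s) = 0: s² + 8.7s + 70.76 = 0 ⇒ ω_n = 8.412, ζ = 0.5171.
%OS = 100·exp(−πζ/√(1−ζ²)) = 100·exp(−π·0.5171/√0.7326) = 15%.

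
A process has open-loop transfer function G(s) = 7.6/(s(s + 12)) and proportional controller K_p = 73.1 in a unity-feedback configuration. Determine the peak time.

Closed-loop characteristic equation: s² + 12s + 555.6 = 0, so ω_n = 23.57 rad/s and ζ = 12/(2·23.57) = 0.2546.
Damped frequency ω_d = ω_n√(1−ζ²) = 22.79 rad/s, so peak time T_p = π/ω_d = 0.138 s.

T_p = 0.138 s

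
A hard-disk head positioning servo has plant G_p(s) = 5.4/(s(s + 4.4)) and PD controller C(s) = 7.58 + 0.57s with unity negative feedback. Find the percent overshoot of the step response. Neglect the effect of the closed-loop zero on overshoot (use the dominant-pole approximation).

10.4%

Forward path: (7.58 + 0.57s)·5.4/(s(s+4.4)). The closed-loop characteristic equation is s² + (4.4 + 5.4·0.57)s + 5.4·7.58 = 0.
That is s² + 7.478s + 40.93 = 0, so ω_n = 6.398 rad/s and ζ = 7.478/(2·6.398) = 0.5844.
%OS = 100·exp(−πζ/√(1−ζ²)) = 10.4%.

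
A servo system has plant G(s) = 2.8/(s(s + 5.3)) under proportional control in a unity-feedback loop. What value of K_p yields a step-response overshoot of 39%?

K_p = 30.4

From %OS = 100·exp(−πζ/√(1−ζ²)) = 39%, ζ = −ln(0.39)/√(π²+ln²(0.39)) = 0.2871.
Characteristic equation s² + 5.3s + 2.8K_p = 0 gives ζ = 5.3/(2√(2.8K_p)).
Setting ζ = 0.2871: √(2.8K_p) = 5.3/(2·0.2871) = 9.23, so K_p = 85.19/2.8 = 30.4.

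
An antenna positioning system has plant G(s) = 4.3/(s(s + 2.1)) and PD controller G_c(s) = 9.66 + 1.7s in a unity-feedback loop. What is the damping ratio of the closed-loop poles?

Forward path: (9.66 + 1.7s)·4.3/(s(s+2.1)). The closed-loop characteristic equation is s² + (2.1 + 4.3·1.7)s + 4.3·9.66 = 0.
That is s² + 9.41s + 41.54 = 0, so ω_n = 6.445 rad/s and ζ = 9.41/(2·6.445) = 0.73.

ζ = 0.73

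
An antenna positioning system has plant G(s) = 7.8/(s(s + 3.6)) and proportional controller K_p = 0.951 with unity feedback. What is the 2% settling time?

The closed-loop denominator s² + 3.6s + 7.418 gives ω_n = √7.418 = 2.724 and ζ = 3.6/(2ω_n) = 0.6609.
2% settling time T_s ≈ 4/(ζω_n) = 4/1.8 = 2.22 s.

T_s ≈ 2.22 s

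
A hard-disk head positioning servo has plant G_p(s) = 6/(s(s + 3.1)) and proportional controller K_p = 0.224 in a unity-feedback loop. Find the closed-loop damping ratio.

ζ = 1.34

The closed-loop denominator is s(s+3.1) + 0.224·6 = s² + 3.1s + 1.344.
So ω_n² = 1.344 ⇒ ω_n = 1.159 rad/s, and ζ = 3.1/(2ω_n) = 1.34.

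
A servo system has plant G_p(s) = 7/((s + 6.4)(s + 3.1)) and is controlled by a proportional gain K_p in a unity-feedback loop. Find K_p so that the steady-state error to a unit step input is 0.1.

Steady-state error for a unit step on this type-0 loop is 1/(1 + K_p·G_p(0)).
G_p(0) = 0.3528. Require 1/(1 + K_p·0.3528) = 0.1, so 1 + 0.3528·K_p = 10.
K_p = (10 − 1)/0.3528 = 25.5.

K_p = 25.5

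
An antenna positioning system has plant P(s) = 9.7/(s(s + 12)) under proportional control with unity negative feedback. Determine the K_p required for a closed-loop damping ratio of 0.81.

Closed-loop characteristic equation: s² + 12s + K_p·9.7 = 0.
So ω_n = √(9.7K_p) and 2ζω_n = 12, giving ζ = 12/(2√(9.7K_p)).
Setting ζ = 0.81: √(9.7K_p) = 12/(2·0.81) = 7.407, so K_p = 54.87/9.7 = 5.66.

K_p = 5.66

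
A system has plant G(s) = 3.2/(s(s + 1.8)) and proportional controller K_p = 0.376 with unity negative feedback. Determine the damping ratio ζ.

The closed-loop denominator is s(s+1.8) + 0.376·3.2 = s² + 1.8s + 1.203.
Matching s² + 2ζω_n s + ω_n²: ω_n = √1.203 = 1.097 rad/s and 2ζω_n = 1.8, so ζ = 1.8/(2·1.097) = 0.82.

ζ = 0.82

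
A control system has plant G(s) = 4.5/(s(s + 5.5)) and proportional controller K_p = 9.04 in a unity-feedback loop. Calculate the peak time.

From 1 + K_pG(s) = 0: s² + 5.5s + 40.68 = 0 ⇒ ω_n = 6.378, ζ = 0.4312.
Damped frequency ω_d = ω_n√(1−ζ²) = 5.755 rad/s, so peak time T_p = π/ω_d = 0.546 s.

T_p = 0.546 s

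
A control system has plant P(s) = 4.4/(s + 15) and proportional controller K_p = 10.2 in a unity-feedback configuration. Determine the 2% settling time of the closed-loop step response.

Closed-loop transfer function: T(s) = K_p·P(s)/(1 + K_p·P(s)) = 44.88/(s + 15 + 44.88) = 44.88/(s + 59.88).
Time constant τ = 1/59.88 = 0.0167 s, so the 2% settling time is about 4τ = 0.0668 s.

T_s ≈ 0.0668 s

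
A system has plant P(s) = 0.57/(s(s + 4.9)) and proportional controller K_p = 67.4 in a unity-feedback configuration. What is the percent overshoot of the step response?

25.9%

Closed-loop characteristic equation: s² + 4.9s + 38.42 = 0, so ω_n = 6.198 rad/s and ζ = 4.9/(2·6.198) = 0.3953.
%OS = 100·exp(−πζ/√(1−ζ²)) = 100·exp(−π·0.3953/√0.8438) = 25.9%.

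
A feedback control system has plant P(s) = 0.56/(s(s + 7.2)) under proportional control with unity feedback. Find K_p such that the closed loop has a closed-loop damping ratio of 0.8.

Closed-loop characteristic equation: s² + 7.2s + K_p·0.56 = 0.
So ω_n = √(0.56K_p) and 2ζω_n = 7.2, giving ζ = 7.2/(2√(0.56K_p)).
Setting ζ = 0.8: √(0.56K_p) = 7.2/(2·0.8) = 4.5, so K_p = 20.25/0.56 = 36.2.

K_p = 36.2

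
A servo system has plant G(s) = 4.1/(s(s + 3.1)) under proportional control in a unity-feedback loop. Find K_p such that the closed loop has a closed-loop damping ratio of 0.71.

K_p = 1.16

Closed-loop characteristic equation: s² + 3.1s + K_p·4.1 = 0.
So ω_n = √(4.1K_p) and 2ζω_n = 3.1, giving ζ = 3.1/(2√(4.1K_p)).
Setting ζ = 0.71: √(4.1K_p) = 3.1/(2·0.71) = 2.183, so K_p = 4.766/4.1 = 1.16.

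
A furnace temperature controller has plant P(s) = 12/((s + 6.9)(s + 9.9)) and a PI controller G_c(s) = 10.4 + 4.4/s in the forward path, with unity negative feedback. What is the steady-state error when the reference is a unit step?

0

The open loop G_c(s)P(s) has a pole at the origin (type 1), so the static position error constant is infinite and e_ss = 1/(1+∞) = 0.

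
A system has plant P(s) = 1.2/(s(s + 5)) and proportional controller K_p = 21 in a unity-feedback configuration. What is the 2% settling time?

T_s ≈ 1.6 s

The closed-loop denominator s² + 5s + 25.2 gives ω_n = √25.2 = 5.02 and ζ = 5/(2ω_n) = 0.498.
2% settling time T_s ≈ 4/(ζω_n) = 4/2.5 = 1.6 s.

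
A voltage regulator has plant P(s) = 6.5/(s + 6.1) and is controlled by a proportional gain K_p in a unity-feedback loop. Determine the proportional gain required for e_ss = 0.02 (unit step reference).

The loop is type 0, so e_ss(step) = 1/(1 + K_pos) with K_pos = K_p·P(0).
P(0) = 1.066. Require 1/(1 + K_p·1.066) = 0.02, so 1 + 1.066·K_p = 50.
K_p = (50 − 1)/1.066 = 46.

K_p = 46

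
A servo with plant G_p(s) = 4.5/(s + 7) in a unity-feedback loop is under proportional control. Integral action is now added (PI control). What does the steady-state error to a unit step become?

0

Adding integral action puts a pole at s = 0 in the forward path, raising the system type to 1; a type-1 loop has zero steady-state error to a step.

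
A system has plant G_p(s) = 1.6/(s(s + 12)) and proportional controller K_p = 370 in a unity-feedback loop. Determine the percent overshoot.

Closed-loop characteristic equation: s² + 12s + 592 = 0, so ω_n = 24.33 rad/s and ζ = 12/(2·24.33) = 0.2466.
%OS = 100·exp(−πζ/√(1−ζ²)) = 100·exp(−π·0.2466/√0.9392) = 45%.

45%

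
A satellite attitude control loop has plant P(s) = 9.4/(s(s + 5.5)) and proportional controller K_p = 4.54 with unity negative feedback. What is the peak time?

From 1 + K_pP(s) = 0: s² + 5.5s + 42.68 = 0 ⇒ ω_n = 6.533, ζ = 0.421.
Damped frequency ω_d = ω_n√(1−ζ²) = 5.926 rad/s, so peak time T_p = π/ω_d = 0.53 s.

T_p = 0.53 s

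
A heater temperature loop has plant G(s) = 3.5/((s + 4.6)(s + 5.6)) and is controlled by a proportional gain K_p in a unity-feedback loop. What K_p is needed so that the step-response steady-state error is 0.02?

For a type-0 loop with proportional control, e_ss = 1/(1 + K_p·G(0)).
G(0) = 0.1359. Require 1/(1 + K_p·0.1359) = 0.02, so 1 + 0.1359·K_p = 50.
K_p = (50 − 1)/0.1359 = 361.

K_p = 361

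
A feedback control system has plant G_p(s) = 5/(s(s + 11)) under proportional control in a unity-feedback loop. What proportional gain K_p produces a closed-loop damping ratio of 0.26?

K_p = 89.5

Closed-loop characteristic equation: s² + 11s + K_p·5 = 0.
So ω_n = √(5K_p) and 2ζω_n = 11, giving ζ = 11/(2√(5K_p)).
Setting ζ = 0.26: √(5K_p) = 11/(2·0.26) = 21.15, so K_p = 447.5/5 = 89.5.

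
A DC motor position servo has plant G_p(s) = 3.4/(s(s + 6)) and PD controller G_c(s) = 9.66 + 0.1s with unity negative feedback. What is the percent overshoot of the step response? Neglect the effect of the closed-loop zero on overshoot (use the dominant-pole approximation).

Forward path: (9.66 + 0.1s)·3.4/(s(s+6)). The closed-loop characteristic equation is s² + (6 + 3.4·0.1)s + 3.4·9.66 = 0.
That is s² + 6.34s + 32.84 = 0, so ω_n = 5.731 rad/s and ζ = 6.34/(2·5.731) = 0.5531.
%OS = 100·exp(−πζ/√(1−ζ²)) = 12.4%.

12.4%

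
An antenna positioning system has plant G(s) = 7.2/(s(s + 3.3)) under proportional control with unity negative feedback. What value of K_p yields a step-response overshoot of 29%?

From %OS = 100·exp(−πζ/√(1−ζ²)) = 29%, ζ = −ln(0.29)/√(π²+ln²(0.29)) = 0.3666.
Characteristic equation s² + 3.3s + 7.2K_p = 0 gives ζ = 3.3/(2√(7.2K_p)).
Setting ζ = 0.3666: √(7.2K_p) = 3.3/(2·0.3666) = 4.501, so K_p = 20.26/7.2 = 2.81.

K_p = 2.81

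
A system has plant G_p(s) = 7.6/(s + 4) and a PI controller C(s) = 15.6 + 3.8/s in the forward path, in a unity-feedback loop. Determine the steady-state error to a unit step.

The open loop C(s)G_p(s) has a pole at the origin (type 1), so the static position error constant is infinite and e_ss = 1/(1+∞) = 0.

0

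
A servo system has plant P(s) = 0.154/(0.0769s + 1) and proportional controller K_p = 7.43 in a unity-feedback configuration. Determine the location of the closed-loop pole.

s = -27.88

Closed loop: T(s) = K_p·P/(1+K_p·P) = 1.144/(0.0769s + 1 + 1.144), with pole at s = −(1 + 1.144)/0.0769 = −27.88.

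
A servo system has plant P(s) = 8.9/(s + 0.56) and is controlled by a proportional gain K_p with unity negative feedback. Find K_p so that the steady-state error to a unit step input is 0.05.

K_p = 1.2

The loop is type 0, so e_ss(step) = 1/(1 + K_pos) with K_pos = K_p·P(0).
P(0) = 15.89. Require 1/(1 + K_p·15.89) = 0.05, so 1 + 15.89·K_p = 20.
K_p = (20 − 1)/15.89 = 1.2.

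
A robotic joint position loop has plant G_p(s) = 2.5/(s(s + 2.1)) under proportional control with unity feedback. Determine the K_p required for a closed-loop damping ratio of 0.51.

Closed-loop characteristic equation: s² + 2.1s + K_p·2.5 = 0.
So ω_n = √(2.5K_p) and 2ζω_n = 2.1, giving ζ = 2.1/(2√(2.5K_p)).
Setting ζ = 0.51: √(2.5K_p) = 2.1/(2·0.51) = 2.059, so K_p = 4.239/2.5 = 1.7.

K_p = 1.7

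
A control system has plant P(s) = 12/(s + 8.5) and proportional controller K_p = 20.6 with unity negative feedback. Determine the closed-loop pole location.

Closed-loop transfer function: T(s) = K_p·P(s)/(1 + K_p·P(s)) = 247.2/(s + 8.5 + 247.2) = 247.2/(s + 255.7).
The closed-loop pole is at s = −255.7.

s = -255.7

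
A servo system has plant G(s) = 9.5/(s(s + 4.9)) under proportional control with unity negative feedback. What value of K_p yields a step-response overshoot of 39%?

From %OS = 100·exp(−πζ/√(1−ζ²)) = 39%, ζ = −ln(0.39)/√(π²+ln²(0.39)) = 0.2871.
Characteristic equation s² + 4.9s + 9.5K_p = 0 gives ζ = 4.9/(2√(9.5K_p)).
Setting ζ = 0.2871: √(9.5K_p) = 4.9/(2·0.2871) = 8.533, so K_p = 72.82/9.5 = 7.67.

K_p = 7.67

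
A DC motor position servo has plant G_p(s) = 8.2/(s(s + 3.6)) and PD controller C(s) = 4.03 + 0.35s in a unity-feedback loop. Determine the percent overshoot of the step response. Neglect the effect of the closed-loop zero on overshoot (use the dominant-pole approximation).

Forward path: (4.03 + 0.35s)·8.2/(s(s+3.6)). The closed-loop characteristic equation is s² + (3.6 + 8.2·0.35)s + 8.2·4.03 = 0.
That is s² + 6.47s + 33.05 = 0, so ω_n = 5.749 rad/s and ζ = 6.47/(2·5.749) = 0.5627.
%OS = 100·exp(−πζ/√(1−ζ²)) = 11.8%.

11.8%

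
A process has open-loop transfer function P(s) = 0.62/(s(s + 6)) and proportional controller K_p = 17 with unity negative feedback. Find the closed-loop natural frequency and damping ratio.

ω_n = 3.25 rad/s, ζ = 0.924

With unity feedback the closed-loop characteristic equation is s² + 6s + 17·0.62 = s² + 6s + 10.54 = 0.
So ω_n² = 10.54 ⇒ ω_n = 3.247 rad/s, and ζ = 6/(2ω_n) = 0.924.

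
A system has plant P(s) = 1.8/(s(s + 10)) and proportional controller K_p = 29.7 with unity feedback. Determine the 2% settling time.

T_s ≈ 0.8 s

From 1 + K_pP(s) = 0: s² + 10s + 53.46 = 0 ⇒ ω_n = 7.312, ζ = 0.6838.
2% settling time T_s ≈ 4/(ζω_n) = 4/5 = 0.8 s.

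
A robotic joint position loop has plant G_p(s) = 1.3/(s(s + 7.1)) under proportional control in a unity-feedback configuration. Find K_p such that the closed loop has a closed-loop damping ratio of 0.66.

Closed-loop characteristic equation: s² + 7.1s + K_p·1.3 = 0.
So ω_n = √(1.3K_p) and 2ζω_n = 7.1, giving ζ = 7.1/(2√(1.3K_p)).
Setting ζ = 0.66: √(1.3K_p) = 7.1/(2·0.66) = 5.379, so K_p = 28.93/1.3 = 22.3.

K_p = 22.3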